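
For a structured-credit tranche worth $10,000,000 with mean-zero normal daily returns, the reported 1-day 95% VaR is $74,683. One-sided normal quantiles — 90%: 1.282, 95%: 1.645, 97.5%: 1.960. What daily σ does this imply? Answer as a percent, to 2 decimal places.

0.45%

VaR as a fraction: $74,683 / $10,000,000 = 0.747%.
σ = VaR / z = 0.747% / 1.645 = 0.454%.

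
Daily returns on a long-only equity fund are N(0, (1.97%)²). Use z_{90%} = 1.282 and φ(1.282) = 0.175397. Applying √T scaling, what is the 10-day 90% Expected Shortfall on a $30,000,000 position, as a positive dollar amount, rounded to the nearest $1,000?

$3,278,000

σ_{10d} = 1.97% × √10 = 6.230%.
ES multiplier = φ(z)/(1−α) = 0.175397/0.1 = 1.754.
ES = 6.230% × 1.754 = 10.927%; on $30,000,000: $3,278,100.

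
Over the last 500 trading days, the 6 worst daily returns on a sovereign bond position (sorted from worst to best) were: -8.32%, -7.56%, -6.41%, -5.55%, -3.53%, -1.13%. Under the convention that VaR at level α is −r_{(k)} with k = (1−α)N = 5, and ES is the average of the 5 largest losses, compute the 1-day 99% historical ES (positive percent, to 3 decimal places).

6.274%

The 5 worst returns sum to -31.37%.
ES = −(-31.37%) / 5 = 6.274%.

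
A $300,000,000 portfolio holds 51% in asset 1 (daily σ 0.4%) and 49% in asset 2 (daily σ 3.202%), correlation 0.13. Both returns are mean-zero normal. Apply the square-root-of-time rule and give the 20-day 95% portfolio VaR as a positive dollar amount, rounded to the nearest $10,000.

$35,490,000

σ_p = √(0.51²·0.4² + 0.49²·3.202² + 2·0.13·0.51·0.49·0.4·3.202) = 1.608%.
σ_{20d} = 1.608% × √20 = 7.191%.
z(95%) = 1.645.
VaR = 1.645 × 7.191% = 11.829%; on $300,000,000 that is $35,487,000.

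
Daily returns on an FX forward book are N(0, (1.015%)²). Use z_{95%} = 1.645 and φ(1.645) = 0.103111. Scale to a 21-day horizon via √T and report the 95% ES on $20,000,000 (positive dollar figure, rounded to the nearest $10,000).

σ_{21d} = 1.015% × √21 = 4.651%.
ES multiplier = φ(z)/(1−α) = 0.103111/0.05 = 2.062.
ES = 4.651% × 2.062 = 9.590%; on $20,000,000: $1,918,000.

$1,920,000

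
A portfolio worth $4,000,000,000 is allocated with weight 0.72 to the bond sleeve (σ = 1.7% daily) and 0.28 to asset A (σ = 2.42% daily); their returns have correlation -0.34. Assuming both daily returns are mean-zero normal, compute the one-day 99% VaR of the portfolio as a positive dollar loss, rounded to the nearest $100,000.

$109,800,000

σ_p² = 0.72²·1.7² + 0.28²·2.42² + 2·-0.34·0.72·0.28·1.7·2.42 = 1.3933 (%²).
σ_p = √1.3933 = 1.180%.
At 99%, z = 2.326.
VaR = 2.326 × 1.180% = 2.745%; on $4,000,000,000 that is $109,800,000.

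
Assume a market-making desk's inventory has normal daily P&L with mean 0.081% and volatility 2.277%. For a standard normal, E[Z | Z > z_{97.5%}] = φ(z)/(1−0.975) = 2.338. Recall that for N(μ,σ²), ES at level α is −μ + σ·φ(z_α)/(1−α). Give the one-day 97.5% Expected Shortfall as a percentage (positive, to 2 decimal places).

ES = −(0.081%) + 2.277% × 2.338 = 5.243%.

5.24%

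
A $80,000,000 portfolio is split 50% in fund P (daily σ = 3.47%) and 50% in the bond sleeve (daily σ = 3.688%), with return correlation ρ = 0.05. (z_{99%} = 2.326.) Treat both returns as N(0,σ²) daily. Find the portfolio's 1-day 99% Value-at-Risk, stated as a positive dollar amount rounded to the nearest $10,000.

σ_p² = 0.5²·3.47² + 0.5²·3.688² + 2·0.05·0.5·0.5·3.47·3.688 = 6.7305 (%²).
σ_p = √6.7305 = 2.594%.
VaR = 2.326 × 2.594% = 6.034%; on $80,000,000 that is $4,827,200.

$4,830,000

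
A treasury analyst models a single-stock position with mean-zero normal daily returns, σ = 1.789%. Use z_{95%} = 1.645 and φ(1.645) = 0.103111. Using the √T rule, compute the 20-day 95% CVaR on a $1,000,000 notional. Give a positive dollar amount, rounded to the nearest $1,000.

$165,000

σ_{20d} = 1.789% × √20 = 8.001%.
ES multiplier = φ(z)/(1−α) = 0.103111/0.05 = 2.062.
ES = 8.001% × 2.062 = 16.498%; on $1,000,000: $164,980.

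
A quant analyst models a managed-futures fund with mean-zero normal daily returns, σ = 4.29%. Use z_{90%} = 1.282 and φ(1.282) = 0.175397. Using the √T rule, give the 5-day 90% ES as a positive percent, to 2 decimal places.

16.83%

σ_{5d} = 4.29% × √5 = 9.593%.
ES multiplier = φ(z)/(1−α) = 0.175397/0.1 = 1.754.
ES = 9.593% × 1.754 = 16.826%.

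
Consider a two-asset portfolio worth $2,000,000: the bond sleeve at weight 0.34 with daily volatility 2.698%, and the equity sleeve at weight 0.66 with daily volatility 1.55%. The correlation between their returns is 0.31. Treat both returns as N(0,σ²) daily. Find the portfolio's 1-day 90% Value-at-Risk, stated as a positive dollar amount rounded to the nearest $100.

σ_p² = 0.34²·2.698² + 0.66²·1.55² + 2·0.31·0.34·0.66·2.698·1.55 = 2.4698 (%²).
σ_p = √2.4698 = 1.572%.
At 90%, z = 1.282.
VaR = 1.282 × 1.572% = 2.015%; on $2,000,000 that is $40,300.

$40,300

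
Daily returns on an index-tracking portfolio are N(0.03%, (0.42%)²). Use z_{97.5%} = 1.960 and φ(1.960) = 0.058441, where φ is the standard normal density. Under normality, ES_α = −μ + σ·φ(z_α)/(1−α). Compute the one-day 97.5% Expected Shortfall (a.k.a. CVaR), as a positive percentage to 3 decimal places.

Tail multiplier: φ(z)/(1−α) = 0.058441 / 0.025 = 2.338.
ES = −(0.03%) + 0.42% × 2.338 = 0.952%.

0.952%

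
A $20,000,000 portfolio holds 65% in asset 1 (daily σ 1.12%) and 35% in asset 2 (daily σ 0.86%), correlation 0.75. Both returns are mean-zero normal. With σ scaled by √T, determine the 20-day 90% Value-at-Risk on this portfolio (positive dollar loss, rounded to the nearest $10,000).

σ_p = √(0.65²·1.12² + 0.35²·0.86² + 2·0.75·0.65·0.35·1.12·0.86) = 0.974%.
σ_{20d} = 0.974% × √20 = 4.356%.
z(90%) = 1.282.
VaR = 1.282 × 4.356% = 5.584%; on $20,000,000 that is $1,116,800.

$1,120,000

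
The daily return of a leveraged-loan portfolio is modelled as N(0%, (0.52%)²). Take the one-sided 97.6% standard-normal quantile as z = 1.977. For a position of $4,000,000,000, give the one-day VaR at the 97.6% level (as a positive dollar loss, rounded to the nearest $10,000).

VaR = z·σ = 1.977 × 0.52% = 1.028%.
On $4,000,000,000: 0.01028 × $4,000,000,000 = $41,120,000.

$41,120,000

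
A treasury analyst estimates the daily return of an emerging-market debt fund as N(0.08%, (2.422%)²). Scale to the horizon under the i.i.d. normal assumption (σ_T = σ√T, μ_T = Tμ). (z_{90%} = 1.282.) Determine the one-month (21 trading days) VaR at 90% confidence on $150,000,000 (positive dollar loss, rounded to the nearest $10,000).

σ_{21d} = 2.422% × √21 = 11.099%; μ_{21d} = 21 × 0.08% = 1.680%.
VaR = −(1.680%) + 1.282 × 11.099% = 12.549%.
On $150,000,000: 0.12549 × $150,000,000 = $18,823,500.

$18,820,000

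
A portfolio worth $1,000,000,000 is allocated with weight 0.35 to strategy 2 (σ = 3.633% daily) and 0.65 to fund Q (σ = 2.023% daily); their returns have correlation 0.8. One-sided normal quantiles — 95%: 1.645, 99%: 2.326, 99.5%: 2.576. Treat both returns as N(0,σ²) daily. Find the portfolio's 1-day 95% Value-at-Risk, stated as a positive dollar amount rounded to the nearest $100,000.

$40,400,000

σ_p² = 0.35²·3.633² + 0.65²·2.023² + 2·0.8·0.35·0.65·3.633·2.023 = 6.0212 (%²).
σ_p = √6.0212 = 2.454%.
VaR = 1.645 × 2.454% = 4.037%; on $1,000,000,000 that is $40,370,000.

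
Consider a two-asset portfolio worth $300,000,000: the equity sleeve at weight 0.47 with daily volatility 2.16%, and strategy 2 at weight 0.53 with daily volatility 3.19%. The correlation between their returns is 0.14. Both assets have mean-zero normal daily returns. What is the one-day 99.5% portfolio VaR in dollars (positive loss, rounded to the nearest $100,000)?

$16,200,000

σ_p² = 0.47²·2.16² + 0.53²·3.19² + 2·0.14·0.47·0.53·2.16·3.19 = 4.3697 (%²).
σ_p = √4.3697 = 2.090%.
At 99.5%, z = 2.576.
VaR = 2.576 × 2.090% = 5.384%; on $300,000,000 that is $16,152,000.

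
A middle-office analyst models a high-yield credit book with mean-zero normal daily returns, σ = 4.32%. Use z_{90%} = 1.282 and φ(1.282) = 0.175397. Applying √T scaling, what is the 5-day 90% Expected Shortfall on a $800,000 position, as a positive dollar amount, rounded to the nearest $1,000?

σ_{5d} = 4.32% × √5 = 9.660%.
ES multiplier = φ(z)/(1−α) = 0.175397/0.1 = 1.754.
ES = 9.660% × 1.754 = 16.944%; on $800,000: $135,552.

$136,000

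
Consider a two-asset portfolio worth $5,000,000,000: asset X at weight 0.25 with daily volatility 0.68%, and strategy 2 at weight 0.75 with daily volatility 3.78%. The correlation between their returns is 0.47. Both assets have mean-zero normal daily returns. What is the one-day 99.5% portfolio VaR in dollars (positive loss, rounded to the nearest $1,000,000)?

$376,000,000

σ_p² = 0.25²·0.68² + 0.75²·3.78² + 2·0.47·0.25·0.75·0.68·3.78 = 8.5192 (%²).
σ_p = √8.5192 = 2.919%.
At 99.5%, z = 2.576.
VaR = 2.576 × 2.919% = 7.519%; on $5,000,000,000 that is $375,950,000.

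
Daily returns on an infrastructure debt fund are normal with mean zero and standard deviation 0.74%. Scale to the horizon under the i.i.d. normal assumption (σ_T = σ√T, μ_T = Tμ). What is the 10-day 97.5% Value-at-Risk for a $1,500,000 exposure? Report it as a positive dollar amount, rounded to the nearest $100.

$68,800

At 97.5%, z = 1.960.
σ_{10d} = 0.74% × √10 = 2.340%.
VaR = 1.960 × 2.340% = 4.586%.
On $1,500,000: 0.04586 × $1,500,000 = $68,790.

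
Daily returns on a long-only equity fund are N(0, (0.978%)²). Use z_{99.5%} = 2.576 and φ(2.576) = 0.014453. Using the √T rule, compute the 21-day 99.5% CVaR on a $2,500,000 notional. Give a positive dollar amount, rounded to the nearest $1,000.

σ_{21d} = 0.978% × √21 = 4.482%.
ES multiplier = φ(z)/(1−α) = 0.014453/0.005 = 2.891.
ES = 4.482% × 2.891 = 12.957%; on $2,500,000: $323,925.

$324,000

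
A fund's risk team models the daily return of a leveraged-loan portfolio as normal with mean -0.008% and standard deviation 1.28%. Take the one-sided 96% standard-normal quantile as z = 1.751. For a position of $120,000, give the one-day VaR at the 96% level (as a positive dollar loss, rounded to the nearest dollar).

$2,699

VaR = −μ + z·σ = −(-0.008%) + 1.751 × 1.28% = 2.249%.
On $120,000: 0.02249 × $120,000 = $2,699.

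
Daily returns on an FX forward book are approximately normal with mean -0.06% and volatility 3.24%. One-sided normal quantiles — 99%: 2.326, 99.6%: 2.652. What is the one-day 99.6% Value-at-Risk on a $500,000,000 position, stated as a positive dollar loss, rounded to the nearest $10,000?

VaR = −μ + z·σ = −(-0.06%) + 2.652 × 3.24% = 8.652%.
On $500,000,000: 0.08652 × $500,000,000 = $43,260,000.

$43,260,000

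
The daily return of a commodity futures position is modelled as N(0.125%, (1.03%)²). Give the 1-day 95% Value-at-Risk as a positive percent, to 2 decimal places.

At 95% one-sided, z = 1.645.
VaR = −μ + z·σ = −(0.125%) + 1.645 × 1.03% = 1.569%.

1.57%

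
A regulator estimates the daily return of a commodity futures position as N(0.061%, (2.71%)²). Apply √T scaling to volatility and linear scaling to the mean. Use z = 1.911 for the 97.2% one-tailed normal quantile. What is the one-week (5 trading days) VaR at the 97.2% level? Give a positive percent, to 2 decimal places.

11.28%

σ_{5d} = 2.71% × √5 = 6.060%; μ_{5d} = 5 × 0.061% = 0.305%.
VaR = −(0.305%) + 1.911 × 6.060% = 11.276%.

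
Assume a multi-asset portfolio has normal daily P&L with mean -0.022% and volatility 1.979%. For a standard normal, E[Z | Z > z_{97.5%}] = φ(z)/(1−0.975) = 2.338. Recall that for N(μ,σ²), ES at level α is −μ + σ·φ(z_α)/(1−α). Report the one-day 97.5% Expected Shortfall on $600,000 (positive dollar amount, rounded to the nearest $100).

$27,900

ES = −(-0.022%) + 1.979% × 2.338 = 4.649%.
On $600,000: 0.04649 × $600,000 = $27,894.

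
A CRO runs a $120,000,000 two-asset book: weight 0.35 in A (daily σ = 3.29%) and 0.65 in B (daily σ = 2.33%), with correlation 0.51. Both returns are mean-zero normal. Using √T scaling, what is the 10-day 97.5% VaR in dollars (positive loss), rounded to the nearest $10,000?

$17,280,000

σ_p = √(0.35²·3.29² + 0.65²·2.33² + 2·0.51·0.35·0.65·3.29·2.33) = 2.323%.
σ_{10d} = 2.323% × √10 = 7.346%.
z(97.5%) = 1.960.
VaR = 1.960 × 7.346% = 14.398%; on $120,000,000 that is $17,277,600.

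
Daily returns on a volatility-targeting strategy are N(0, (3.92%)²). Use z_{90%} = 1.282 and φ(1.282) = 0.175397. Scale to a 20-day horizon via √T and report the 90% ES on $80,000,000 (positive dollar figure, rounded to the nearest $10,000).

σ_{20d} = 3.92% × √20 = 17.531%.
ES multiplier = φ(z)/(1−α) = 0.175397/0.1 = 1.754.
ES = 17.531% × 1.754 = 30.749%; on $80,000,000: $24,599,200.

$24,600,000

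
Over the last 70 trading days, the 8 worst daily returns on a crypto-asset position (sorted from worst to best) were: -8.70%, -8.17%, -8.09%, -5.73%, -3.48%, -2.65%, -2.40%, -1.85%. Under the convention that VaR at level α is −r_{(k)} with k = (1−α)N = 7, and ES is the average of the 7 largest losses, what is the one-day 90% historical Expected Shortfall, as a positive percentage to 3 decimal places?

The 7 worst returns sum to -39.22%.
ES = −(-39.22%) / 7 = 5.6028…% ≈ 5.603%.

5.603%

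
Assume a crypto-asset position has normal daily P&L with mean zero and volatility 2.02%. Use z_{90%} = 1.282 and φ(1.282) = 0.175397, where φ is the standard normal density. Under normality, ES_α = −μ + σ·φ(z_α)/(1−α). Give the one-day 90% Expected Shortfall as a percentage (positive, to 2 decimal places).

3.54%

Tail multiplier: φ(z)/(1−α) = 0.175397 / 0.1 = 1.754.
ES = 2.02% × 1.754 = 3.543%.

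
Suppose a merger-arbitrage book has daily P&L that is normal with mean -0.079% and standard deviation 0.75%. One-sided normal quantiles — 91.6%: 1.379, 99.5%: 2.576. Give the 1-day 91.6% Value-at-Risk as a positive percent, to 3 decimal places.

VaR = −μ + z·σ = −(-0.079%) + 1.379 × 0.75% = 1.113%.

1.113%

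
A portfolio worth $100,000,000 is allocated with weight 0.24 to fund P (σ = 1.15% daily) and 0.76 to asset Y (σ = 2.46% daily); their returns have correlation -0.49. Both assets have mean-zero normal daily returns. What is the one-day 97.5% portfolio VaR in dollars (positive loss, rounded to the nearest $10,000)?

$3,430,000

σ_p² = 0.24²·1.15² + 0.76²·2.46² + 2·-0.49·0.24·0.76·1.15·2.46 = 3.0659 (%²).
σ_p = √3.0659 = 1.751%.
At 97.5%, z = 1.960.
VaR = 1.960 × 1.751% = 3.432%; on $100,000,000 that is $3,432,000.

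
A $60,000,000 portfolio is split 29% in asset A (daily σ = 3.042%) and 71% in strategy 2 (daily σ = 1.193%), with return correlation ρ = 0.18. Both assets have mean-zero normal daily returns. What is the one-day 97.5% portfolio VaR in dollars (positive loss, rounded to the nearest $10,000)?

σ_p² = 0.29²·3.042² + 0.71²·1.193² + 2·0.18·0.29·0.71·3.042·1.193 = 1.7647 (%²).
σ_p = √1.7647 = 1.328%.
At 97.5%, z = 1.960.
VaR = 1.960 × 1.328% = 2.603%; on $60,000,000 that is $1,561,800.

$1,560,000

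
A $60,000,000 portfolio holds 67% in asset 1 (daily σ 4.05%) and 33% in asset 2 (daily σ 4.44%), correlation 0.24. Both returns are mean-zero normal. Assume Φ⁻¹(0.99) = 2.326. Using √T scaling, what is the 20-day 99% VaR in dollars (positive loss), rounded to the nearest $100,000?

σ_p = √(0.67²·4.05² + 0.33²·4.44² + 2·0.24·0.67·0.33·4.05·4.44) = 3.379%.
σ_{20d} = 3.379% × √20 = 15.111%.
VaR = 2.326 × 15.111% = 35.148%; on $60,000,000 that is $21,088,800.

$21,100,000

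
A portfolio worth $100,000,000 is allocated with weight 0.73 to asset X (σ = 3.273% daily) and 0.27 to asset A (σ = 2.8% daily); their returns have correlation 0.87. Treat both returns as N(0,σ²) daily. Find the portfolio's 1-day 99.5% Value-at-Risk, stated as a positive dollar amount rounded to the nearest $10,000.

$7,910,000

σ_p² = 0.73²·3.273² + 0.27²·2.8² + 2·0.87·0.73·0.27·3.273·2.8 = 9.4232 (%²).
σ_p = √9.4232 = 3.070%.
At 99.5%, z = 2.576.
VaR = 2.576 × 3.070% = 7.908%; on $100,000,000 that is $7,908,000.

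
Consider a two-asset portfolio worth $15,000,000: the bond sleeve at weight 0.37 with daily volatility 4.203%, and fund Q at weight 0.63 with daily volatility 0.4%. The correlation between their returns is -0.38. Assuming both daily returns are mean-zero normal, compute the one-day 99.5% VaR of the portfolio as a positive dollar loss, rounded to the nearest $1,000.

σ_p² = 0.37²·4.203² + 0.63²·0.4² + 2·-0.38·0.37·0.63·4.203·0.4 = 2.1840 (%²).
σ_p = √2.1840 = 1.478%.
At 99.5%, z = 2.576.
VaR = 2.576 × 1.478% = 3.807%; on $15,000,000 that is $571,050.

$571,000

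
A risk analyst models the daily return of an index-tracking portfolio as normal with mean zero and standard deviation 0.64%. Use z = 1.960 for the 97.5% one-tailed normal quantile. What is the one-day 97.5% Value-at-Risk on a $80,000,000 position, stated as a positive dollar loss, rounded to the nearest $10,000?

VaR = z·σ = 1.960 × 0.64% = 1.254%.
On $80,000,000: 0.01254 × $80,000,000 = $1,003,200.

$1,000,000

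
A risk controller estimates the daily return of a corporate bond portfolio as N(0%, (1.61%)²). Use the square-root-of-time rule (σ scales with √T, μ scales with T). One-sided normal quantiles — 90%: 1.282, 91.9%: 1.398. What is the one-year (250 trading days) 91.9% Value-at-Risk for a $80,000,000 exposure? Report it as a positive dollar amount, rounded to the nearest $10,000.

$28,470,000

σ_{250d} = 1.61% × √250 = 25.456%.
VaR = 1.398 × 25.456% = 35.587%.
On $80,000,000: 0.35587 × $80,000,000 = $28,469,600.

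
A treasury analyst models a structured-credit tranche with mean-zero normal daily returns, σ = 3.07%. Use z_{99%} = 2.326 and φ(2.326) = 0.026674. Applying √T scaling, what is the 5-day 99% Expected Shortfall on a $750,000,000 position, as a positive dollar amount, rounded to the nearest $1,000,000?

σ_{5d} = 3.07% × √5 = 6.865%.
ES multiplier = φ(z)/(1−α) = 0.026674/0.01 = 2.667.
ES = 6.865% × 2.667 = 18.309%; on $750,000,000: $137,317,500.

$137,000,000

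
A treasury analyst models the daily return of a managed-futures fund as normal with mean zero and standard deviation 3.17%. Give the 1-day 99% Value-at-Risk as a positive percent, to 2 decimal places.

7.37%

At 99% one-sided, z = 2.326.
VaR = z·σ = 2.326 × 3.17% = 7.373%.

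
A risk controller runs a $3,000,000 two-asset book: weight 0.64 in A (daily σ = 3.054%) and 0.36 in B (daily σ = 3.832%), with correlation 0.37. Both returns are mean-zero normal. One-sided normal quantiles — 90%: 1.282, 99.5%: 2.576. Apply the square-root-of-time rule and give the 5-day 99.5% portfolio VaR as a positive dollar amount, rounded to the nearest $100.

$480,100

σ_p = √(0.64²·3.054² + 0.36²·3.832² + 2·0.37·0.64·0.36·3.054·3.832) = 2.778%.
σ_{5d} = 2.778% × √5 = 6.212%.
VaR = 2.576 × 6.212% = 16.002%; on $3,000,000 that is $480,060.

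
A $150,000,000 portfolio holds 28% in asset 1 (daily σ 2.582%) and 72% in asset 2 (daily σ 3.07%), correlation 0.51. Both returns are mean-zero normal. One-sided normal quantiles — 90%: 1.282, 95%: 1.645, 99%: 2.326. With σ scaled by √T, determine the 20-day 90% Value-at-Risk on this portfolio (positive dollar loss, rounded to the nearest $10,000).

σ_p = √(0.28²·2.582² + 0.72²·3.07² + 2·0.51·0.28·0.72·2.582·3.07) = 2.653%.
σ_{20d} = 2.653% × √20 = 11.865%.
VaR = 1.282 × 11.865% = 15.211%; on $150,000,000 that is $22,816,500.

$22,820,000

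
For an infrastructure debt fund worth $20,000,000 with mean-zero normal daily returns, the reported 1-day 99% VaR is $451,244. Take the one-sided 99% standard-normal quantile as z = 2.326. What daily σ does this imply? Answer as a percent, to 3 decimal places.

VaR as a fraction: $451,244 / $20,000,000 = 2.256%.
σ = VaR / z = 2.256% / 2.326 = 0.970%.

0.970%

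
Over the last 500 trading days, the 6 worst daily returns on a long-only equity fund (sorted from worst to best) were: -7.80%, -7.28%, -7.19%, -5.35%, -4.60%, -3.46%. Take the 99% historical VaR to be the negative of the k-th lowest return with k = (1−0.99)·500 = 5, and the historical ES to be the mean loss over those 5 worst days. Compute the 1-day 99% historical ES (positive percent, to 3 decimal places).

6.444%

The 5 worst returns sum to -32.22%.
ES = −(-32.22%) / 5 = 6.444%.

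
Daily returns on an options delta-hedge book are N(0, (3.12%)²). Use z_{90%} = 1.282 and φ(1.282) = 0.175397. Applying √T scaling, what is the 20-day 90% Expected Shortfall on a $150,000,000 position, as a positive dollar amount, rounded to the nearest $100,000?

σ_{20d} = 3.12% × √20 = 13.953%.
ES multiplier = φ(z)/(1−α) = 0.175397/0.1 = 1.754.
ES = 13.953% × 1.754 = 24.474%; on $150,000,000: $36,711,000.

$36,700,000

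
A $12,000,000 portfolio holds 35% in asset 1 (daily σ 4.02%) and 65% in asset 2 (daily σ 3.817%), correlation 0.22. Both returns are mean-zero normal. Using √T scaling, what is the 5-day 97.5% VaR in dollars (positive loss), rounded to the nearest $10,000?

σ_p = √(0.35²·4.02² + 0.65²·3.817² + 2·0.22·0.35·0.65·4.02·3.817) = 3.110%.
σ_{5d} = 3.110% × √5 = 6.954%.
z(97.5%) = 1.960.
VaR = 1.960 × 6.954% = 13.630%; on $12,000,000 that is $1,635,600.

$1,640,000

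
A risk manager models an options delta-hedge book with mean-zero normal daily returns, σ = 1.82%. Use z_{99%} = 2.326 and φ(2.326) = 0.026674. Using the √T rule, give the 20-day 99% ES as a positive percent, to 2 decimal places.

σ_{20d} = 1.82% × √20 = 8.139%.
ES multiplier = φ(z)/(1−α) = 0.026674/0.01 = 2.667.
ES = 8.139% × 2.667 = 21.707%.

21.71%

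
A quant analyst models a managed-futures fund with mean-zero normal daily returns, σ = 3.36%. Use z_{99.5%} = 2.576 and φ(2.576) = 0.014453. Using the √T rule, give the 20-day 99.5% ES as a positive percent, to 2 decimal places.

43.44%

σ_{20d} = 3.36% × √20 = 15.026%.
ES multiplier = φ(z)/(1−α) = 0.014453/0.005 = 2.891.
ES = 15.026% × 2.891 = 43.440%.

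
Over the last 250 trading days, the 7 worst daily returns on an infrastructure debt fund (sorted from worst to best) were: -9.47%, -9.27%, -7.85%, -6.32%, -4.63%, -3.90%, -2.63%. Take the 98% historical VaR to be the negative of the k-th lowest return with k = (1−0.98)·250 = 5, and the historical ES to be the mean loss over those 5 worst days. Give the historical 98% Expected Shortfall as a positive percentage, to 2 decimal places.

7.51%

The 5 worst returns sum to -37.54%.
ES = −(-37.54%) / 5 = 7.508% ≈ 7.51%.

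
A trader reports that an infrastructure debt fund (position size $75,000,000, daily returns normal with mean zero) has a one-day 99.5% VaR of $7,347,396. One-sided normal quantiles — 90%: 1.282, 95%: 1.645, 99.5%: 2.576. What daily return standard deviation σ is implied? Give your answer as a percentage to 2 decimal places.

VaR as a fraction: $7,347,396 / $75,000,000 = 9.797%.
σ = VaR / z = 9.797% / 2.576 = 3.803%.

3.80%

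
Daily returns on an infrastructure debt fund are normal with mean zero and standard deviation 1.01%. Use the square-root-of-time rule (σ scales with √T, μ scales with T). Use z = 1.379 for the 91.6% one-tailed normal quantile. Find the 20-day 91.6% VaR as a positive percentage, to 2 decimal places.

σ_{20d} = 1.01% × √20 = 4.517%.
VaR = 1.379 × 4.517% = 6.229%.

6.23%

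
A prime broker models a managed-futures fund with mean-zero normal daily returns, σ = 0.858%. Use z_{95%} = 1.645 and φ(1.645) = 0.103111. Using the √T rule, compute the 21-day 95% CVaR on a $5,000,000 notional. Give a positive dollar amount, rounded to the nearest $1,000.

$405,000

σ_{21d} = 0.858% × √21 = 3.932%.
ES multiplier = φ(z)/(1−α) = 0.103111/0.05 = 2.062.
ES = 3.932% × 2.062 = 8.108%; on $5,000,000: $405,400.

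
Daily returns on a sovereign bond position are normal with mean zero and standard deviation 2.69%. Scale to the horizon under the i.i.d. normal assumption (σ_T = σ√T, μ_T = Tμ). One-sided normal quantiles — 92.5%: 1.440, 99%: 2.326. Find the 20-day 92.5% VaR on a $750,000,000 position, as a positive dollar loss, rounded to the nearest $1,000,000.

σ_{20d} = 2.69% × √20 = 12.030%.
VaR = 1.440 × 12.030% = 17.323%.
On $750,000,000: 0.17323 × $750,000,000 = $129,922,500.

$130,000,000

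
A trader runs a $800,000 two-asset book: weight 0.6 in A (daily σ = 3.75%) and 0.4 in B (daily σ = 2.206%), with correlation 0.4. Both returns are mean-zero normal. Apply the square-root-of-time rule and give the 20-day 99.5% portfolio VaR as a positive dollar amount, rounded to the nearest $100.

$251,200

σ_p = √(0.6²·3.75² + 0.4²·2.206² + 2·0.4·0.6·0.4·3.75·2.206) = 2.726%.
σ_{20d} = 2.726% × √20 = 12.191%.
z(99.5%) = 2.576.
VaR = 2.576 × 12.191% = 31.404%; on $800,000 that is $251,232.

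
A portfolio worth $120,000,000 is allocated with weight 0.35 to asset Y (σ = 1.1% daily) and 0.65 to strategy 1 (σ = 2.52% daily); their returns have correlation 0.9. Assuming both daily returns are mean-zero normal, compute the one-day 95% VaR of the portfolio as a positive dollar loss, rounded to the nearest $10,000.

σ_p² = 0.35²·1.1² + 0.65²·2.52² + 2·0.9·0.35·0.65·1.1·2.52 = 3.9664 (%²).
σ_p = √3.9664 = 1.992%.
At 95%, z = 1.645.
VaR = 1.645 × 1.992% = 3.277%; on $120,000,000 that is $3,932,400.

$3,930,000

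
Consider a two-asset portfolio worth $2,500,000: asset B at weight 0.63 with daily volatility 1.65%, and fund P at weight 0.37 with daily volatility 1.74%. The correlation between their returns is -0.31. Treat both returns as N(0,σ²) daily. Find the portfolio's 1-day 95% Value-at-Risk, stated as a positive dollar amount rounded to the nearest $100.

$42,700

σ_p² = 0.63²·1.65² + 0.37²·1.74² + 2·-0.31·0.63·0.37·1.65·1.74 = 1.0801 (%²).
σ_p = √1.0801 = 1.039%.
At 95%, z = 1.645.
VaR = 1.645 × 1.039% = 1.709%; on $2,500,000 that is $42,725.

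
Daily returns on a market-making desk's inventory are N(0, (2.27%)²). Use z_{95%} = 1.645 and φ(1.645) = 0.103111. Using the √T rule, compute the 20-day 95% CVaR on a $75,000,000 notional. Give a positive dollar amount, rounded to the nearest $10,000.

σ_{20d} = 2.27% × √20 = 10.152%.
ES multiplier = φ(z)/(1−α) = 0.103111/0.05 = 2.062.
ES = 10.152% × 2.062 = 20.933%; on $75,000,000: $15,699,750.

$15,700,000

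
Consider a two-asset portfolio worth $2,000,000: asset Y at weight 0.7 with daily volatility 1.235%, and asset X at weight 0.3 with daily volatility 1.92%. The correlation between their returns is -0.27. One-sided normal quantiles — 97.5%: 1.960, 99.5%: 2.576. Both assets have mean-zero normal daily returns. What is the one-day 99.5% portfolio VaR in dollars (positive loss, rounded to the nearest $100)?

$46,400

σ_p² = 0.7²·1.235² + 0.3²·1.92² + 2·-0.27·0.7·0.3·1.235·1.92 = 0.8102 (%²).
σ_p = √0.8102 = 0.900%.
VaR = 2.576 × 0.900% = 2.318%; on $2,000,000 that is $46,360.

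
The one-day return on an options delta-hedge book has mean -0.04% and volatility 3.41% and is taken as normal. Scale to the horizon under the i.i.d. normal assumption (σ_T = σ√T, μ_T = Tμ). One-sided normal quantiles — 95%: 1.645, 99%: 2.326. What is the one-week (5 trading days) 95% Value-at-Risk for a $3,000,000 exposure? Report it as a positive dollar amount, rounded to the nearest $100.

σ_{5d} = 3.41% × √5 = 7.625%; μ_{5d} = 5 × -0.04% = -0.200%.
VaR = −(-0.200%) + 1.645 × 7.625% = 12.743%.
On $3,000,000: 0.12743 × $3,000,000 = $382,290.

$382,300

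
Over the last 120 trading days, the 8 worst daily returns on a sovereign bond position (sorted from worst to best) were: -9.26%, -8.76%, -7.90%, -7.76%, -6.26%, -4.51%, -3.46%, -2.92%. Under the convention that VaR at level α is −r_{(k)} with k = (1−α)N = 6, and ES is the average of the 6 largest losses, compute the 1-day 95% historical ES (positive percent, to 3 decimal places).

7.408%

The 6 worst returns sum to -44.45%.
ES = −(-44.45%) / 6 = 7.4083…% ≈ 7.408%.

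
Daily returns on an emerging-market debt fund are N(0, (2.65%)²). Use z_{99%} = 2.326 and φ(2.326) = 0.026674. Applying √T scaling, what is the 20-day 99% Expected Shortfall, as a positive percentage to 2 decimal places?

σ_{20d} = 2.65% × √20 = 11.851%.
ES multiplier = φ(z)/(1−α) = 0.026674/0.01 = 2.667.
ES = 11.851% × 2.667 = 31.607%.

31.61%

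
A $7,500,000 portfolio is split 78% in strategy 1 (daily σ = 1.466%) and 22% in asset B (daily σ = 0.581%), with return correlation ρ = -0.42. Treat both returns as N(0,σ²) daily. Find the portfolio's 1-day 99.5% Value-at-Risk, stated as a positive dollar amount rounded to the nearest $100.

$211,700

σ_p² = 0.78²·1.466² + 0.22²·0.581² + 2·-0.42·0.78·0.22·1.466·0.581 = 1.2011 (%²).
σ_p = √1.2011 = 1.096%.
At 99.5%, z = 2.576.
VaR = 2.576 × 1.096% = 2.823%; on $7,500,000 that is $211,725.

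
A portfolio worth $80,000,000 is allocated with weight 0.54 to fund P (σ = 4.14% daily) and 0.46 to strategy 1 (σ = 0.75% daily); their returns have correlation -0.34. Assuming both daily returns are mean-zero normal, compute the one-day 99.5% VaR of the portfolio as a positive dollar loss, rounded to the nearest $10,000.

$4,420,000

σ_p² = 0.54²·4.14² + 0.46²·0.75² + 2·-0.34·0.54·0.46·4.14·0.75 = 4.5925 (%²).
σ_p = √4.5925 = 2.143%.
At 99.5%, z = 2.576.
VaR = 2.576 × 2.143% = 5.520%; on $80,000,000 that is $4,416,000.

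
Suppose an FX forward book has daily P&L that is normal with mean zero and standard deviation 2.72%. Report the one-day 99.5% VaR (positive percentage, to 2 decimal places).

At 99.5% one-sided, z = 2.576.
VaR = z·σ = 2.576 × 2.72% = 7.007%.

7.01%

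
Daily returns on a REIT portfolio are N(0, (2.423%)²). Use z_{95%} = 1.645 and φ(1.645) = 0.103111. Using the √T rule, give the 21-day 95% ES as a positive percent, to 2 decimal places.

σ_{21d} = 2.423% × √21 = 11.104%.
ES multiplier = φ(z)/(1−α) = 0.103111/0.05 = 2.062.
ES = 11.104% × 2.062 = 22.896%.

22.90%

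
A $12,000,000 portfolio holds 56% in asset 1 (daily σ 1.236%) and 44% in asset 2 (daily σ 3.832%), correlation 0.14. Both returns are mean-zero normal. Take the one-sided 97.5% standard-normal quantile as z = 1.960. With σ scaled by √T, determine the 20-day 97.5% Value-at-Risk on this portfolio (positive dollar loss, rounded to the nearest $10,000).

$2,010,000

σ_p = √(0.56²·1.236² + 0.44²·3.832² + 2·0.14·0.56·0.44·1.236·3.832) = 1.910%.
σ_{20d} = 1.910% × √20 = 8.542%.
VaR = 1.960 × 8.542% = 16.742%; on $12,000,000 that is $2,009,040.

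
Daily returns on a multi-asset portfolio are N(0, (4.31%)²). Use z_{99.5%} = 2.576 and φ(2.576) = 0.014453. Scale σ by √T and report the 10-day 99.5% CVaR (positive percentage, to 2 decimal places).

39.40%

σ_{10d} = 4.31% × √10 = 13.629%.
ES multiplier = φ(z)/(1−α) = 0.014453/0.005 = 2.891.
ES = 13.629% × 2.891 = 39.401%.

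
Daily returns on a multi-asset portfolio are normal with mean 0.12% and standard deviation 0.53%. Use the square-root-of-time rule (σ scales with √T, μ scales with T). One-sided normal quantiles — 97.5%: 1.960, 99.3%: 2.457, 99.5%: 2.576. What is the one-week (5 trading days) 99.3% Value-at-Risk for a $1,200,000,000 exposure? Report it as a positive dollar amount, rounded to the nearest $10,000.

σ_{5d} = 0.53% × √5 = 1.185%; μ_{5d} = 5 × 0.12% = 0.600%.
VaR = −(0.600%) + 2.457 × 1.185% = 2.312%.
On $1,200,000,000: 0.02312 × $1,200,000,000 = $27,744,000.

$27,740,000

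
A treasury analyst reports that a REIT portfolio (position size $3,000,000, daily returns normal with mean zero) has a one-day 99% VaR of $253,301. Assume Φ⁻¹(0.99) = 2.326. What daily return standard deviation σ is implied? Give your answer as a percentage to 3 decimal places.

3.630%

VaR as a fraction: $253,301 / $3,000,000 = 8.443%.
σ = VaR / z = 8.443% / 2.326 = 3.630%.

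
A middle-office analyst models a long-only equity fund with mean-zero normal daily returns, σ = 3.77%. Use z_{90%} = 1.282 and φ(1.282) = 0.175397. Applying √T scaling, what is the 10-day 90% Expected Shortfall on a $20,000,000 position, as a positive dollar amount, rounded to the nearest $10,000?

$4,180,000

σ_{10d} = 3.77% × √10 = 11.922%.
ES multiplier = φ(z)/(1−α) = 0.175397/0.1 = 1.754.
ES = 11.922% × 1.754 = 20.911%; on $20,000,000: $4,182,200.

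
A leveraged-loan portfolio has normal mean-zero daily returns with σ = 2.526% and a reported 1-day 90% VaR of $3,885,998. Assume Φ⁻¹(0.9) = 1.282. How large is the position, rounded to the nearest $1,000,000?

$120,000,000

VaR as a fraction of value: z·σ = 1.282 × 2.526% = 3.23833%.
Position = $3,885,998 / 0.0323833 = $119,999,988.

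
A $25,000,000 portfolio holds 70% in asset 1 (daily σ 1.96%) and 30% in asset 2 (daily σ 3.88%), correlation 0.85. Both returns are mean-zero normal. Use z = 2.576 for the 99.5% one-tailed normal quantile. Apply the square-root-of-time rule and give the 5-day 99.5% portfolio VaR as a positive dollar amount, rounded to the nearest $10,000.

σ_p = √(0.7²·1.96² + 0.3²·3.88² + 2·0.85·0.7·0.3·1.96·3.88) = 2.440%.
σ_{5d} = 2.440% × √5 = 5.456%.
VaR = 2.576 × 5.456% = 14.055%; on $25,000,000 that is $3,513,750.

$3,510,000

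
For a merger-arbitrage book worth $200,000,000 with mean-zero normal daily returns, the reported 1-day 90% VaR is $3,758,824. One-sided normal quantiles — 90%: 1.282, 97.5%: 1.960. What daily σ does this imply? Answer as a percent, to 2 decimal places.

VaR as a fraction: $3,758,824 / $200,000,000 = 1.879%.
σ = VaR / z = 1.879% / 1.282 = 1.466%.

1.47%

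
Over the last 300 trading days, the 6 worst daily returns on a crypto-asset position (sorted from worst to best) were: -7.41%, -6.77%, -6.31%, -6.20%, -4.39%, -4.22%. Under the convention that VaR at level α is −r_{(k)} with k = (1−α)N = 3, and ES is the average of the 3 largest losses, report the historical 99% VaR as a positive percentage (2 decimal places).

6.31%

k = 3; the 3rd lowest return is -6.31%, so VaR = 6.31%.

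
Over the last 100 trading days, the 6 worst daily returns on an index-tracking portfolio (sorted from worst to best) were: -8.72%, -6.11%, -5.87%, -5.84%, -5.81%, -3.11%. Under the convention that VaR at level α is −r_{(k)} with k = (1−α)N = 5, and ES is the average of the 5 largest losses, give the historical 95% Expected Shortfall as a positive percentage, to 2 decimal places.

6.47%

The 5 worst returns sum to -32.35%.
ES = −(-32.35%) / 5 = 6.47%.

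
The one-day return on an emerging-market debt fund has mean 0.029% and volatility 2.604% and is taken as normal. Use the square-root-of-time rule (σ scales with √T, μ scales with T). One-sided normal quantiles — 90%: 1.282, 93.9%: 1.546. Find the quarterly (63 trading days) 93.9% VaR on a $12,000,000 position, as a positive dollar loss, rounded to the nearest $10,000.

$3,620,000

σ_{63d} = 2.604% × √63 = 20.669%; μ_{63d} = 63 × 0.029% = 1.827%.
VaR = −(1.827%) + 1.546 × 20.669% = 30.127%.
On $12,000,000: 0.30127 × $12,000,000 = $3,615,240.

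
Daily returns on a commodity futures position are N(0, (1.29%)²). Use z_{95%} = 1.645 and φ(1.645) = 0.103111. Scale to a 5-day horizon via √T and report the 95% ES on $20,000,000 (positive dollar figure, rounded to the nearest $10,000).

$1,190,000

σ_{5d} = 1.29% × √5 = 2.885%.
ES multiplier = φ(z)/(1−α) = 0.103111/0.05 = 2.062.
ES = 2.885% × 2.062 = 5.949%; on $20,000,000: $1,189,800.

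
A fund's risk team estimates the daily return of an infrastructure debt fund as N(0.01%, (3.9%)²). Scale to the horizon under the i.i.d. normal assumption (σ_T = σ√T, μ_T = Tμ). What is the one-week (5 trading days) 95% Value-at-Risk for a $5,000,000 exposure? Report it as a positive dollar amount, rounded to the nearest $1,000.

$715,000

At 95%, z = 1.645.
σ_{5d} = 3.9% × √5 = 8.721%; μ_{5d} = 5 × 0.01% = 0.050%.
VaR = −(0.050%) + 1.645 × 8.721% = 14.296%.
On $5,000,000: 0.14296 × $5,000,000 = $714,800.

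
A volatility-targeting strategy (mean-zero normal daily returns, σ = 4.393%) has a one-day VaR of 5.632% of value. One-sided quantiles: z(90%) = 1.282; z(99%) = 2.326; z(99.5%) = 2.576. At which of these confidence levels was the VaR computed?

Implied z = VaR/σ = 5.632 / 4.393 = 1.282.
This matches z(90%) = 1.282.

90%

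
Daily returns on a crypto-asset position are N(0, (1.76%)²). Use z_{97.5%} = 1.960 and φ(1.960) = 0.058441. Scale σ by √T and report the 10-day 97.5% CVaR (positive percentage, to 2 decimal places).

σ_{10d} = 1.76% × √10 = 5.566%.
ES multiplier = φ(z)/(1−α) = 0.058441/0.025 = 2.338.
ES = 5.566% × 2.338 = 13.013%.

13.01%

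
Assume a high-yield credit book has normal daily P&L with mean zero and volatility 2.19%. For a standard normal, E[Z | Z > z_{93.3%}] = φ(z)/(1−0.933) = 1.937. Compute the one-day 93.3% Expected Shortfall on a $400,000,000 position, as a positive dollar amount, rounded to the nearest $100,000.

$17,000,000

ES = 2.19% × 1.937 = 4.242%.
On $400,000,000: 0.04242 × $400,000,000 = $16,968,000.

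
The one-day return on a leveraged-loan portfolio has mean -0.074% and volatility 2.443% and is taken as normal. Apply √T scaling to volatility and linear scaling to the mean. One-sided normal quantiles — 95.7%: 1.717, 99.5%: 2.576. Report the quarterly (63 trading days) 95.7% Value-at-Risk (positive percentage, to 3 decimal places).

σ_{63d} = 2.443% × √63 = 19.391%; μ_{63d} = 63 × -0.074% = -4.662%.
VaR = −(-4.662%) + 1.717 × 19.391% = 37.956%.

37.956%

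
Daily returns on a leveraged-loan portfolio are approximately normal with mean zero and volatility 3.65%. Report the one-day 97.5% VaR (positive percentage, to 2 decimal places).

At 97.5% one-sided, z = 1.960.
VaR = z·σ = 1.960 × 3.65% = 7.154%.

7.15%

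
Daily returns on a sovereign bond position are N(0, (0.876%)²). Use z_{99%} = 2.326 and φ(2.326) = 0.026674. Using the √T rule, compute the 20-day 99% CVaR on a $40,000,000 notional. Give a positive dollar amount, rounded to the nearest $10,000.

σ_{20d} = 0.876% × √20 = 3.918%.
ES multiplier = φ(z)/(1−α) = 0.026674/0.01 = 2.667.
ES = 3.918% × 2.667 = 10.449%; on $40,000,000: $4,179,600.

$4,180,000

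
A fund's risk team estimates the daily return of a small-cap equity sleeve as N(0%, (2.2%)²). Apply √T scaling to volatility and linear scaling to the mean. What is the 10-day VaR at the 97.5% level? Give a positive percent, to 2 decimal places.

13.64%

At 97.5%, z = 1.960.
σ_{10d} = 2.2% × √10 = 6.957%.
VaR = 1.960 × 6.957% = 13.636%.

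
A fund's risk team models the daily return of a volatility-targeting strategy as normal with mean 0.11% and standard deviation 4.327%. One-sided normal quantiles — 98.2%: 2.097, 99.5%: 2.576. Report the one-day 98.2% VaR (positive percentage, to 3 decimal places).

8.964%

VaR = −μ + z·σ = −(0.11%) + 2.097 × 4.327% = 8.964%.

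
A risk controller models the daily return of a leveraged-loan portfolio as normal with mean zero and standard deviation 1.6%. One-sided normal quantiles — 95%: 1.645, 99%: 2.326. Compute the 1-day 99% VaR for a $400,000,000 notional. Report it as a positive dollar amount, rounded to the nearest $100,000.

VaR = z·σ = 2.326 × 1.6% = 3.722%.
On $400,000,000: 0.03722 × $400,000,000 = $14,888,000.

$14,900,000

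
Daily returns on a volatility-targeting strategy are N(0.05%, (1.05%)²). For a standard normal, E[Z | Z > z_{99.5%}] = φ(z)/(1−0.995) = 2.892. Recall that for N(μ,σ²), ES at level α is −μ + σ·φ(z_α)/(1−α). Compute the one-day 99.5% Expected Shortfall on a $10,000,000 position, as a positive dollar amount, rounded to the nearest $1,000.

ES = −(0.05%) + 1.05% × 2.892 = 2.987%.
On $10,000,000: 0.02987 × $10,000,000 = $298,700.

$299,000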